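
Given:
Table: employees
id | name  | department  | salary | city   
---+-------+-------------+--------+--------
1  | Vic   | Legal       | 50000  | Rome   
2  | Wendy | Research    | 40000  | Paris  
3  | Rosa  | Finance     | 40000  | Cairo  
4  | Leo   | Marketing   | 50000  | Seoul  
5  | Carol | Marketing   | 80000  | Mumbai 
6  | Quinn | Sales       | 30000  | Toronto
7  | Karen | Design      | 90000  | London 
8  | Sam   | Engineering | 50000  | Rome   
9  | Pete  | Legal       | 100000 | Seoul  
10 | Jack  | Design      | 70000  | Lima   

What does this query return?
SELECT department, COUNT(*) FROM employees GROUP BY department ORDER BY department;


Assigning each row to its department group:
  Vic -> Legal
  Wendy -> Research
  Rosa -> Finance
  Leo -> Marketing
  Carol -> Marketing
  Quinn -> Sales
  Karen -> Design
  Sam -> Engineering
  Pete -> Legal
  Jack -> Design


7 groups:
Design, 2
Engineering, 1
Finance, 1
Legal, 2
Marketing, 2
Research, 1
Sales, 1


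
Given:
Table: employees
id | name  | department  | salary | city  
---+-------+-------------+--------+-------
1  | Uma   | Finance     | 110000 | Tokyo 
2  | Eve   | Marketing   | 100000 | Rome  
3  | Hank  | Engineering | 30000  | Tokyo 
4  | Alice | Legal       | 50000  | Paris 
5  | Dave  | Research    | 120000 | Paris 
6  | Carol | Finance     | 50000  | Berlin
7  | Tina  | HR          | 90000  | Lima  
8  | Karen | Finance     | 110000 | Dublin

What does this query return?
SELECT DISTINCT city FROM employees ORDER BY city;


All 'city' values (row order): Tokyo, Rome, Tokyo, Paris, Paris, Berlin, Lima, Dublin
Removing duplicates leaves 6 unique value(s).

6 values:
Berlin
Dublin
Lima
Paris
Rome
Tokyo


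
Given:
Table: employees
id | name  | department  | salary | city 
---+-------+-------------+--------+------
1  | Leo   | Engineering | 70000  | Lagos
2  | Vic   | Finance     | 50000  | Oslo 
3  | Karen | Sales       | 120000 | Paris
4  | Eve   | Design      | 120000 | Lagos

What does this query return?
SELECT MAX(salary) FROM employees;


Salaries: 70000, 50000, 120000, 120000
MAX = 120000

120000


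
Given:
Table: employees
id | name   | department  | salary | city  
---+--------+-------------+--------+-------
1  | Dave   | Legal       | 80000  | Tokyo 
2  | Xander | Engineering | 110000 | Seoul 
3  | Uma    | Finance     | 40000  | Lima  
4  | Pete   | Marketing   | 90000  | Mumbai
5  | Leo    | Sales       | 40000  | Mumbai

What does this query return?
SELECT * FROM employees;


SELECT * returns all 5 rows with all columns

5 rows:
1, Dave, Legal, 80000, Tokyo
2, Xander, Engineering, 110000, Seoul
3, Uma, Finance, 40000, Lima
4, Pete, Marketing, 90000, Mumbai
5, Leo, Sales, 40000, Mumbai


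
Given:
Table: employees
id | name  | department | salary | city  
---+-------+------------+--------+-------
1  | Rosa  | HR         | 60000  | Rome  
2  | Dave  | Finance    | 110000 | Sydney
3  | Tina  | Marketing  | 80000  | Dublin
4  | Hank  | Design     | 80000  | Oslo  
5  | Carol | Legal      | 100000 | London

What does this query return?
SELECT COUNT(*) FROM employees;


COUNT(*) counts all rows

5


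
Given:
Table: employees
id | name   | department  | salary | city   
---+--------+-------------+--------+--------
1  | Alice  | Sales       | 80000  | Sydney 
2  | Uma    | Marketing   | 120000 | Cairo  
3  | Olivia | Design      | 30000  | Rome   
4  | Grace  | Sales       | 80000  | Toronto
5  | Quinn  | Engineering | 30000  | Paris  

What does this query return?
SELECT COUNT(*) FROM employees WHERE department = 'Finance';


Counting rows where department = 'Finance'


0


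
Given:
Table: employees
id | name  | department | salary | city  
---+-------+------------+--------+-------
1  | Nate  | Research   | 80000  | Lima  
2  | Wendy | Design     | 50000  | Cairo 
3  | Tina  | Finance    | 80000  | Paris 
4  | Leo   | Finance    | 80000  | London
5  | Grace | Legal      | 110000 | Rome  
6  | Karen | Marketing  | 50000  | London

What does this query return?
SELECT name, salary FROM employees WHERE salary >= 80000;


Filtering: salary >= 80000
Matching: 4 rows

4 rows:
Nate, 80000
Tina, 80000
Leo, 80000
Grace, 110000


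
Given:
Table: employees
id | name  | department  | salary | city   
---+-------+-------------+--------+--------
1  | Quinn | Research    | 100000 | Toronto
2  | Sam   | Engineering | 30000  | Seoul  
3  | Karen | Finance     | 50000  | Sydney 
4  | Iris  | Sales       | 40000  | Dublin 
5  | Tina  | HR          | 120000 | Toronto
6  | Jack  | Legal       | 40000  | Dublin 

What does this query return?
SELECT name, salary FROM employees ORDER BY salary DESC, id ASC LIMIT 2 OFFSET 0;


Sort by salary DESC (id ASC tiebreak), then skip 0 and take 2
Rows 1 through 2

2 rows:
Tina, 120000
Quinn, 100000


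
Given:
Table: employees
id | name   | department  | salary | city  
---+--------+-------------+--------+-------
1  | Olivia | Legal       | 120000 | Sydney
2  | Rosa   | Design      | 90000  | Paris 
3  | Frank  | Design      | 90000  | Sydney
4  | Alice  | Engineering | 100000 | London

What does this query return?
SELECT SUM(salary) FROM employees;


SUM(salary) = 120000 + 90000 + 90000 + 100000 = 400000

400000


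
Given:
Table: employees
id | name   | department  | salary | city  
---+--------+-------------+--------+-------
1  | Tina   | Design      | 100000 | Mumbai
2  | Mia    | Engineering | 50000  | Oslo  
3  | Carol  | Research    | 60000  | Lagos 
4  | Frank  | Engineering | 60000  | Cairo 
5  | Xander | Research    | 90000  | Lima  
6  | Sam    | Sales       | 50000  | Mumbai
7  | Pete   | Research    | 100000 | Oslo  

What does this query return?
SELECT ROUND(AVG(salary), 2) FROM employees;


SUM(salary) = 510000
COUNT = 7
ROUND(AVG, 2) = ROUND(510000 / 7, 2) = 72857.14

72857.14


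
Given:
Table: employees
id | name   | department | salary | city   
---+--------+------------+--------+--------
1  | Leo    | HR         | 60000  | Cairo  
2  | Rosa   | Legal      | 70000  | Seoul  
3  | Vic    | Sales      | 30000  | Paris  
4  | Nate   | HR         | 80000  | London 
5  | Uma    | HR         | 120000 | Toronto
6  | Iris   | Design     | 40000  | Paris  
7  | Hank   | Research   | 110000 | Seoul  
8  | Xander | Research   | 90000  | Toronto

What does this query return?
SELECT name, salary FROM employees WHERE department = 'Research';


Filtering: department = 'Research'
Matching rows: 2

2 rows:
Hank, 110000
Xander, 90000


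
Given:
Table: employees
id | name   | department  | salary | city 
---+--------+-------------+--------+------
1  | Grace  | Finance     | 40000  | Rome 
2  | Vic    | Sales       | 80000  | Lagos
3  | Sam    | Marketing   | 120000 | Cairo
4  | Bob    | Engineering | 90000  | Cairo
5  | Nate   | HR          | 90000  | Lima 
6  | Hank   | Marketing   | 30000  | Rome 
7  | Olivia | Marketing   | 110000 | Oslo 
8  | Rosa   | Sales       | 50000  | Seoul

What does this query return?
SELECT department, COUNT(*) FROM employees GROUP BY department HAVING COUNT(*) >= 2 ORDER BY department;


Groups with count >= 2:
  Marketing: 3 -> PASS
  Sales: 2 -> PASS
  Engineering: 1 -> filtered out
  Finance: 1 -> filtered out
  HR: 1 -> filtered out


2 groups:
Marketing, 3
Sales, 2


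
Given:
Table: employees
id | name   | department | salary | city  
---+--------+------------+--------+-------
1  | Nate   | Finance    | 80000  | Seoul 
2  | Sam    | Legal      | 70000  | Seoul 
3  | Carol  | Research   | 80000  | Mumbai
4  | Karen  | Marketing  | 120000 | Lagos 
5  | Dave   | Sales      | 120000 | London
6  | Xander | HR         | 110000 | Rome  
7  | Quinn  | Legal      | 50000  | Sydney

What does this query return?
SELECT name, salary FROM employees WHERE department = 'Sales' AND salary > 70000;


Filtering: department = 'Sales' AND salary > 70000
Matching: 1 rows

1 rows:
Dave, 120000


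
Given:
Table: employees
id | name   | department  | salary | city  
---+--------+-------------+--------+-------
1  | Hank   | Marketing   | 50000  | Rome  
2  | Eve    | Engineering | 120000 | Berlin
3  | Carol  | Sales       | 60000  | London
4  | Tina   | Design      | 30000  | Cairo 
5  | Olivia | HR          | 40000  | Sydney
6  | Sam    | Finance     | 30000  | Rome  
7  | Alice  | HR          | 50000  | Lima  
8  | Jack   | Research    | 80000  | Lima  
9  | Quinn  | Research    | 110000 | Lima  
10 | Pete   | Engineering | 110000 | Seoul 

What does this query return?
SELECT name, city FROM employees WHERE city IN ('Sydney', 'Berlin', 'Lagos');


Filtering: city IN ('Sydney', 'Berlin', 'Lagos')
Matching: 2 rows

2 rows:
Eve, Berlin
Olivia, Sydney


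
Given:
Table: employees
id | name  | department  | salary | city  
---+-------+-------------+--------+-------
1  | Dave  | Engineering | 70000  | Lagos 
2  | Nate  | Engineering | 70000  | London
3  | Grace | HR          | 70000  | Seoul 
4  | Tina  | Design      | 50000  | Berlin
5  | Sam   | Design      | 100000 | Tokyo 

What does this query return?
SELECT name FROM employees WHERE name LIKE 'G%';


LIKE 'G%' matches names starting with 'G'
Matching: 1

1 rows:
Grace


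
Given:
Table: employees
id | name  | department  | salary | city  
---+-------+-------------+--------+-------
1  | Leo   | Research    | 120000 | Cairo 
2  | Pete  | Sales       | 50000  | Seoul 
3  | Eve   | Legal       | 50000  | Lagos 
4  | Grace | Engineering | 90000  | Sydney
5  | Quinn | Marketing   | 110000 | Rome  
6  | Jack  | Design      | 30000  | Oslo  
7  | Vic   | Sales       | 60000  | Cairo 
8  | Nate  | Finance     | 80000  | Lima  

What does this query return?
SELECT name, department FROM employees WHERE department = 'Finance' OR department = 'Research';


Filtering: department = 'Finance' OR 'Research'
Matching: 2 rows

2 rows:
Leo, Research
Nate, Finance


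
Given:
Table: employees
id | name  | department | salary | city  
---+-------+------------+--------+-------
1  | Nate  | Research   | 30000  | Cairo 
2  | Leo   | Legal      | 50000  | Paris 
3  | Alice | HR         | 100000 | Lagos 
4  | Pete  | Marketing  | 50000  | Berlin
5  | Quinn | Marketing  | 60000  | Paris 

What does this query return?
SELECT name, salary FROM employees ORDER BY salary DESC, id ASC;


Sorting by salary DESC, then id ASC for ties

5 rows:
Alice, 100000
Quinn, 60000
Leo, 50000
Pete, 50000
Nate, 30000


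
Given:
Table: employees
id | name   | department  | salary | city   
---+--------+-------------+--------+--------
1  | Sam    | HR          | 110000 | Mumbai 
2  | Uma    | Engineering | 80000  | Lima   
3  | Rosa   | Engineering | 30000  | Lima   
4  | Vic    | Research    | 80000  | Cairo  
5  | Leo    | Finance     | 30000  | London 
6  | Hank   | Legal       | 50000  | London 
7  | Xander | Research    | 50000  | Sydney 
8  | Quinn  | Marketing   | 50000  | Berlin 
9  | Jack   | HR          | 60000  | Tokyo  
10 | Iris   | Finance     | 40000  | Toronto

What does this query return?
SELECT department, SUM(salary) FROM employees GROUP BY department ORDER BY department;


Summing salary within each department:
  Engineering: 80000 + 30000 = 110000
  Finance: 30000 + 40000 = 70000
  HR: 110000 + 60000 = 170000
  Legal: 50000 = 50000
  Marketing: 50000 = 50000
  Research: 80000 + 50000 = 130000


6 groups:
Engineering, 110000
Finance, 70000
HR, 170000
Legal, 50000
Marketing, 50000
Research, 130000


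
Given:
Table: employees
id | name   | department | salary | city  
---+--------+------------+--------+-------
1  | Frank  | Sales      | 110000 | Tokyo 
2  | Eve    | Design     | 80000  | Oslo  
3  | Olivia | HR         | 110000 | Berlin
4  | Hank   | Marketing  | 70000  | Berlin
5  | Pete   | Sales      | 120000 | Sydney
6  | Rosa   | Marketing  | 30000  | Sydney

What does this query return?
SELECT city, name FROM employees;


Projecting columns: city, name

6 rows:
Tokyo, Frank
Oslo, Eve
Berlin, Olivia
Berlin, Hank
Sydney, Pete
Sydney, Rosa


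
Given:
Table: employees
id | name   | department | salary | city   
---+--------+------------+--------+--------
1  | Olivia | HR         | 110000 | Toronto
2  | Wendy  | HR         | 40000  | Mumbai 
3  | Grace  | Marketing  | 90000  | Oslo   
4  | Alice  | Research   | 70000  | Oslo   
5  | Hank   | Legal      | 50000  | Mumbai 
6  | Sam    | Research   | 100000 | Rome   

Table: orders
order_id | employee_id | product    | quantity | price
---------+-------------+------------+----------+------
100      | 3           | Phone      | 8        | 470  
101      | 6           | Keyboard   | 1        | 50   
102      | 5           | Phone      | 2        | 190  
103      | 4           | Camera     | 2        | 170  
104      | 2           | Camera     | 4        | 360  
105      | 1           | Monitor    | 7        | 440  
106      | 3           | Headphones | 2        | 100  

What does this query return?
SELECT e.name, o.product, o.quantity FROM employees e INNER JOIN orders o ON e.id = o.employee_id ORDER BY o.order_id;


Joining employees.id = orders.employee_id:
  employee Grace (id=3) -> order Phone
  employee Sam (id=6) -> order Keyboard
  employee Hank (id=5) -> order Phone
  employee Alice (id=4) -> order Camera
  employee Wendy (id=2) -> order Camera
  employee Olivia (id=1) -> order Monitor
  employee Grace (id=3) -> order Headphones


7 rows:
Grace, Phone, 8
Sam, Keyboard, 1
Hank, Phone, 2
Alice, Camera, 2
Wendy, Camera, 4
Olivia, Monitor, 7
Grace, Headphones, 2


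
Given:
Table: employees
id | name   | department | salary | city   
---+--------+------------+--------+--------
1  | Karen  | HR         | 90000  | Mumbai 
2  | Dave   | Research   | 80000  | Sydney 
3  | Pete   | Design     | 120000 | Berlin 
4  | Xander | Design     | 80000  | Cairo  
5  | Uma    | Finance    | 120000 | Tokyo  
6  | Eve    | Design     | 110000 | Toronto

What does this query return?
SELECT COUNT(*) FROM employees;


COUNT(*) counts all rows

6


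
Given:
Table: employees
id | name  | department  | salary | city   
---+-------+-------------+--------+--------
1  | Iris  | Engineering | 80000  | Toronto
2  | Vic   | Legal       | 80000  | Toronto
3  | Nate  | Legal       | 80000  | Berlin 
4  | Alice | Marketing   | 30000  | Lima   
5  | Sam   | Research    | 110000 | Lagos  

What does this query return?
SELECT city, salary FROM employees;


Projecting columns: city, salary

5 rows:
Toronto, 80000
Toronto, 80000
Berlin, 80000
Lima, 30000
Lagos, 110000


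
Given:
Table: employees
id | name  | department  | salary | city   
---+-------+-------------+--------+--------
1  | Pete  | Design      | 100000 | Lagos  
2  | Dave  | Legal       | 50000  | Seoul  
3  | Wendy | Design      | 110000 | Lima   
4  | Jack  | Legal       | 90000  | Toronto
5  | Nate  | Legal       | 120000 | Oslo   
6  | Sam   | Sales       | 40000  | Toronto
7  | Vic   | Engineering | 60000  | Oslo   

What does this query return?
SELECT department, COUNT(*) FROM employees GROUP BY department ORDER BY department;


Assigning each row to its department group:
  Pete -> Design
  Dave -> Legal
  Wendy -> Design
  Jack -> Legal
  Nate -> Legal
  Sam -> Sales
  Vic -> Engineering


4 groups:
Design, 2
Engineering, 1
Legal, 3
Sales, 1


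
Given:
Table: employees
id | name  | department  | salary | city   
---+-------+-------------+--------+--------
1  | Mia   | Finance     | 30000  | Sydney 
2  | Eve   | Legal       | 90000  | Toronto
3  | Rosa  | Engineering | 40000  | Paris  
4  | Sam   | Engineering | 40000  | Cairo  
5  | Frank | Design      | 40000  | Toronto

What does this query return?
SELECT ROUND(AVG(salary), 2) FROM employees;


SUM(salary) = 240000
COUNT = 5
ROUND(AVG, 2) = ROUND(240000 / 5, 2) = 48000.0

48000.0


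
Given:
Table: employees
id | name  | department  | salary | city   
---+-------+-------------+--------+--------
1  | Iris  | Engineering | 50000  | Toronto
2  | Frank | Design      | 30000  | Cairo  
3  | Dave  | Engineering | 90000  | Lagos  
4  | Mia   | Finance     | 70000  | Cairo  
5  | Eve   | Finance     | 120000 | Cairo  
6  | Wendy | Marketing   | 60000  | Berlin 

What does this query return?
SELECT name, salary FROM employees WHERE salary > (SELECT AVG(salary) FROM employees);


Subquery: AVG(salary) = 70000.0
Filtering: salary > 70000.0
  Dave (90000) -> MATCH
  Eve (120000) -> MATCH


2 rows:
Dave, 90000
Eve, 120000


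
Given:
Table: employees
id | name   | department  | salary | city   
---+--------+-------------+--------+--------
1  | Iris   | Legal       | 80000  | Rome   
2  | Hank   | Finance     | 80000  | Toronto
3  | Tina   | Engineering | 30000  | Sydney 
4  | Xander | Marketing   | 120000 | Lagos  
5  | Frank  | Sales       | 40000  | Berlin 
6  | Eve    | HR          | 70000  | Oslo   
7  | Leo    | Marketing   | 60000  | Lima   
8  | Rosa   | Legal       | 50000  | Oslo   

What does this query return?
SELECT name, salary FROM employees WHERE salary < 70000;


Filtering: salary < 70000
Matching: 4 rows

4 rows:
Tina, 30000
Frank, 40000
Leo, 60000
Rosa, 50000


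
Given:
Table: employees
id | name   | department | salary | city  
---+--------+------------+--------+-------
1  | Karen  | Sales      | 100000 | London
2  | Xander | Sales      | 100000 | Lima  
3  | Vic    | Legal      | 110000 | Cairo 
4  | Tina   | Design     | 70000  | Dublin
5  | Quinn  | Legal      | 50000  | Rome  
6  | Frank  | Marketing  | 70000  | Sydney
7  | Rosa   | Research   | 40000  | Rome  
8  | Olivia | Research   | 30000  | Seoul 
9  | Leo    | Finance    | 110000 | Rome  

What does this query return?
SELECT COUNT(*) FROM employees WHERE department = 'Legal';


Counting rows where department = 'Legal'
  Vic -> MATCH
  Quinn -> MATCH


2


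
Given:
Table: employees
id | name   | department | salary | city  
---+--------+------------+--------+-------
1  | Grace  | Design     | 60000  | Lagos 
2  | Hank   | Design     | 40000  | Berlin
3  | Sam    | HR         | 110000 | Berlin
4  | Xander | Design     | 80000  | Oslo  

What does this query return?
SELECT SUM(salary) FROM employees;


SUM(salary) = 60000 + 40000 + 110000 + 80000 = 290000

290000


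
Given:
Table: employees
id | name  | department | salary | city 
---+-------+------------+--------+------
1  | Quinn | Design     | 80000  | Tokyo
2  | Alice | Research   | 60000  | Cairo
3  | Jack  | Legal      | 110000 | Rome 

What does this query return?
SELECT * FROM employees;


SELECT * returns all 3 rows with all columns

3 rows:
1, Quinn, Design, 80000, Tokyo
2, Alice, Research, 60000, Cairo
3, Jack, Legal, 110000, Rome


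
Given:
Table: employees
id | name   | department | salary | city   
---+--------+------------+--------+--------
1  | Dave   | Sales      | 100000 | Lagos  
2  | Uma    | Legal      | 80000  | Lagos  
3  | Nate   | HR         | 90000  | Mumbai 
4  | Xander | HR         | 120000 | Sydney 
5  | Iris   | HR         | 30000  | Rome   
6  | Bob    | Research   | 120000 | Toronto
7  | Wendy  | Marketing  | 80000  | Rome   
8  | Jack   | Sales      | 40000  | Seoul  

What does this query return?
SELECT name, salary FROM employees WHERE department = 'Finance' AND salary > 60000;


Filtering: department = 'Finance' AND salary > 60000
Matching: 0 rows

Empty result set (0 rows)


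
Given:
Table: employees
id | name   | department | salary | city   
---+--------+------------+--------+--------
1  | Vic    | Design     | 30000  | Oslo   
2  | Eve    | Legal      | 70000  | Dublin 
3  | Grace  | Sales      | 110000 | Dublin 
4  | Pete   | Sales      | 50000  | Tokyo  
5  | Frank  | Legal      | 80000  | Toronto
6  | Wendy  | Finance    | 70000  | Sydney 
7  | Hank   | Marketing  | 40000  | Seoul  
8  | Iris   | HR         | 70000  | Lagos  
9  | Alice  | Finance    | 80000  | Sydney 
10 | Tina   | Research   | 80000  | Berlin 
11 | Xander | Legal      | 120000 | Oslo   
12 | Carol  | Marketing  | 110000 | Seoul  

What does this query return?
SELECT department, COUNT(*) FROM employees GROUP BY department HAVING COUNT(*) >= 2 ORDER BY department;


Groups with count >= 2:
  Finance: 2 -> PASS
  Legal: 3 -> PASS
  Marketing: 2 -> PASS
  Sales: 2 -> PASS
  Design: 1 -> filtered out
  HR: 1 -> filtered out
  Research: 1 -> filtered out


4 groups:
Finance, 2
Legal, 3
Marketing, 2
Sales, 2


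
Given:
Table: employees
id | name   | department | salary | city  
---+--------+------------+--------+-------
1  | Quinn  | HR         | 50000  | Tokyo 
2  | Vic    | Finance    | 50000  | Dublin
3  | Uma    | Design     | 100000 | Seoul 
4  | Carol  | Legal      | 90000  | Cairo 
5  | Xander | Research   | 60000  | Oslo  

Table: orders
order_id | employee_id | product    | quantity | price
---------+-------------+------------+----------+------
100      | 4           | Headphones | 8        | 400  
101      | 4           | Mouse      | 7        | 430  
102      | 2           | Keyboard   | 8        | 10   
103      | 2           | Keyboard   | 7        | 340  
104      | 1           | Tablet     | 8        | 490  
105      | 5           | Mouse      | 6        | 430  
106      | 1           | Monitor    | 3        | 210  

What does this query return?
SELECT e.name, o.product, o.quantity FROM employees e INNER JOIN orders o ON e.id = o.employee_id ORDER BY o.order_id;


Joining employees.id = orders.employee_id:
  employee Carol (id=4) -> order Headphones
  employee Carol (id=4) -> order Mouse
  employee Vic (id=2) -> order Keyboard
  employee Vic (id=2) -> order Keyboard
  employee Quinn (id=1) -> order Tablet
  employee Xander (id=5) -> order Mouse
  employee Quinn (id=1) -> order Monitor


7 rows:
Carol, Headphones, 8
Carol, Mouse, 7
Vic, Keyboard, 8
Vic, Keyboard, 7
Quinn, Tablet, 8
Xander, Mouse, 6
Quinn, Monitor, 3


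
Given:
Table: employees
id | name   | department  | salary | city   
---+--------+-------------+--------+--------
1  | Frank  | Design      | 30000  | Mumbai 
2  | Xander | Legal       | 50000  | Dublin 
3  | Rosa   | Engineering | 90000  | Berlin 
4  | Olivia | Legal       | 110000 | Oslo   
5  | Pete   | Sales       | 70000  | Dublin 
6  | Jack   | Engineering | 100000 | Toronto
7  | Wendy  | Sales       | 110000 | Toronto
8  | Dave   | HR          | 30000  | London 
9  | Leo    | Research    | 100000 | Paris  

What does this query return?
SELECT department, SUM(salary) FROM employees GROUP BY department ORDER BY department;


Summing salary within each department:
  Design: 30000 = 30000
  Engineering: 90000 + 100000 = 190000
  HR: 30000 = 30000
  Legal: 50000 + 110000 = 160000
  Research: 100000 = 100000
  Sales: 70000 + 110000 = 180000


6 groups:
Design, 30000
Engineering, 190000
HR, 30000
Legal, 160000
Research, 100000
Sales, 180000


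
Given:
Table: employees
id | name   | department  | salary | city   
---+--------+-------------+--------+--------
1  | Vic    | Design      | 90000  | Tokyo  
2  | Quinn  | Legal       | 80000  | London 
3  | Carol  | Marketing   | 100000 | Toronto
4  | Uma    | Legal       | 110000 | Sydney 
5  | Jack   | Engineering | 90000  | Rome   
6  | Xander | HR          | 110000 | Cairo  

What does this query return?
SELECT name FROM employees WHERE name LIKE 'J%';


LIKE 'J%' matches names starting with 'J'
Matching: 1

1 rows:
Jack


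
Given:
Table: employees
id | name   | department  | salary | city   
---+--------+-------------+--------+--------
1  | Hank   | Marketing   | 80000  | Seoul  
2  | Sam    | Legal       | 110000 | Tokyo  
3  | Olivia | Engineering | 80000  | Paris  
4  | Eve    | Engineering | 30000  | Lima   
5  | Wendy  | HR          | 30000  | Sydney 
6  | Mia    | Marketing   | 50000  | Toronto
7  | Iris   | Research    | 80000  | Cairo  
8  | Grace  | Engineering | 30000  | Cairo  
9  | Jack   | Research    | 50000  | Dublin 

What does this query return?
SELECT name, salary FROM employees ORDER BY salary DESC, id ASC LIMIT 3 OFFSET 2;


Sort by salary DESC (id ASC tiebreak), then skip 2 and take 3
Rows 3 through 5

3 rows:
Olivia, 80000
Iris, 80000
Mia, 50000


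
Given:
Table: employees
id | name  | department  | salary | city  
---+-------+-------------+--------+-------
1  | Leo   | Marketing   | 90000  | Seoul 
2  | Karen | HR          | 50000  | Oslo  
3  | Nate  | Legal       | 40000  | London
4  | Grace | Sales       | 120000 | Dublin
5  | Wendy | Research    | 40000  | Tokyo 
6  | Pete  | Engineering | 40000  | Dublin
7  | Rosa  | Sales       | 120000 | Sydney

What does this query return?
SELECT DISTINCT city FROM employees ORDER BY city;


All 'city' values (row order): Seoul, Oslo, London, Dublin, Tokyo, Dublin, Sydney
Removing duplicates leaves 6 unique value(s).

6 values:
Dublin
London
Oslo
Seoul
Sydney
Tokyo


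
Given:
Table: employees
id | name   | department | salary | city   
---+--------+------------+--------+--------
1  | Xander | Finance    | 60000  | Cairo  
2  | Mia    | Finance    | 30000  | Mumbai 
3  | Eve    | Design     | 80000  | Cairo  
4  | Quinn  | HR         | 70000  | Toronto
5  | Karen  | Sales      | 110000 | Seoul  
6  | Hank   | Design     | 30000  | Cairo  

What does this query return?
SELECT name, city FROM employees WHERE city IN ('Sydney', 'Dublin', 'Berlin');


Filtering: city IN ('Sydney', 'Dublin', 'Berlin')
Matching: 0 rows

Empty result set (0 rows)


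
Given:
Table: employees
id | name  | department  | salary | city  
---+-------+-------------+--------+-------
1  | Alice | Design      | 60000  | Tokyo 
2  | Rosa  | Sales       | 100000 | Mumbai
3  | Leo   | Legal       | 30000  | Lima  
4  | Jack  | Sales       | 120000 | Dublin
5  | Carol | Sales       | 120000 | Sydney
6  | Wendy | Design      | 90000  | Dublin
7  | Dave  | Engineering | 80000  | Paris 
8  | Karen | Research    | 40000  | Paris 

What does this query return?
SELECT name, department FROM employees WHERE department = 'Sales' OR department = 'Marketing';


Filtering: department = 'Sales' OR 'Marketing'
Matching: 3 rows

3 rows:
Rosa, Sales
Jack, Sales
Carol, Sales


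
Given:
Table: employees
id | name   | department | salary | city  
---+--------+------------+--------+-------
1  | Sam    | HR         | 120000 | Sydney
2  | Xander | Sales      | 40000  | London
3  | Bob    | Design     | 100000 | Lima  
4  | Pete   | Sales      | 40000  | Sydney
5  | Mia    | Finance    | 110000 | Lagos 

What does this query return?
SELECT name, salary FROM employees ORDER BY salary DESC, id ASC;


Sorting by salary DESC, then id ASC for ties

5 rows:
Sam, 120000
Mia, 110000
Bob, 100000
Xander, 40000
Pete, 40000


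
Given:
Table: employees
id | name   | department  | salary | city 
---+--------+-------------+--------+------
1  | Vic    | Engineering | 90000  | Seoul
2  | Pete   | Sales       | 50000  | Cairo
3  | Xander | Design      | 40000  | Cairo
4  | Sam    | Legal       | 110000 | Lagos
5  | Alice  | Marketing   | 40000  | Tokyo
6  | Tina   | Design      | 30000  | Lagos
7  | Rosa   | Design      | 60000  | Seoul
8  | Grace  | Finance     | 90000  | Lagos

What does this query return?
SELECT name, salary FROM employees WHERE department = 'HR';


Filtering: department = 'HR'
Matching rows: 0

Empty result set (0 rows)


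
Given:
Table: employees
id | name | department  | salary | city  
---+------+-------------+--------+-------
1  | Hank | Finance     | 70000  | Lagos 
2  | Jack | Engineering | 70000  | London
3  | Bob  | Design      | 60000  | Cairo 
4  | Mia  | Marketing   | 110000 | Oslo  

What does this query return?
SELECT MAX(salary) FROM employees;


Salaries: 70000, 70000, 60000, 110000
MAX = 110000

110000


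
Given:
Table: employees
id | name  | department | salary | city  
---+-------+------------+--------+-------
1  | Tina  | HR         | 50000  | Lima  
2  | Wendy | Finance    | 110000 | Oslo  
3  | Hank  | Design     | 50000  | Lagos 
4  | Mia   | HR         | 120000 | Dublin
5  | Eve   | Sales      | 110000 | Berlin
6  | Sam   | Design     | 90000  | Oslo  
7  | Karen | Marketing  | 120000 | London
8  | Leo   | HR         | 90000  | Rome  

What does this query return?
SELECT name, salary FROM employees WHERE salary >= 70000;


Filtering: salary >= 70000
Matching: 6 rows

6 rows:
Wendy, 110000
Mia, 120000
Eve, 110000
Sam, 90000
Karen, 120000
Leo, 90000


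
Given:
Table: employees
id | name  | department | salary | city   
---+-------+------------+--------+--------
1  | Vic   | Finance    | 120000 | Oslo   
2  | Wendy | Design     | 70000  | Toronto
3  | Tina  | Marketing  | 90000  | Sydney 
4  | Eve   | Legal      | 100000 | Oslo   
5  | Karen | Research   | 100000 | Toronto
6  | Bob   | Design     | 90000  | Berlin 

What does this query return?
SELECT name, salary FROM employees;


Projecting columns: name, salary

6 rows:
Vic, 120000
Wendy, 70000
Tina, 90000
Eve, 100000
Karen, 100000
Bob, 90000


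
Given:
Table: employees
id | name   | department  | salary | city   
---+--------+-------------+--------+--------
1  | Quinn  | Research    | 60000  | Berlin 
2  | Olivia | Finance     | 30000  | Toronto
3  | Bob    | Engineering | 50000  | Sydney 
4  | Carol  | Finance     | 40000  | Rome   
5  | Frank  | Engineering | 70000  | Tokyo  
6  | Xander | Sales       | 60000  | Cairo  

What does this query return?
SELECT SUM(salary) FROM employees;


SUM(salary) = 60000 + 30000 + 50000 + 40000 + 70000 + 60000 = 310000

310000


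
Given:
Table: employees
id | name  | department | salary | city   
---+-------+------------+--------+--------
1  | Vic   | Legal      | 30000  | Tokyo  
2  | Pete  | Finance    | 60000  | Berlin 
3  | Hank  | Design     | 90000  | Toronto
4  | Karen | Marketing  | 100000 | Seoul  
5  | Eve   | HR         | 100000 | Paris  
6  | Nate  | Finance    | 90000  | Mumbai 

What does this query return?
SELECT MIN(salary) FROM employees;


Salaries: 30000, 60000, 90000, 100000, 100000, 90000
MIN = 30000

30000


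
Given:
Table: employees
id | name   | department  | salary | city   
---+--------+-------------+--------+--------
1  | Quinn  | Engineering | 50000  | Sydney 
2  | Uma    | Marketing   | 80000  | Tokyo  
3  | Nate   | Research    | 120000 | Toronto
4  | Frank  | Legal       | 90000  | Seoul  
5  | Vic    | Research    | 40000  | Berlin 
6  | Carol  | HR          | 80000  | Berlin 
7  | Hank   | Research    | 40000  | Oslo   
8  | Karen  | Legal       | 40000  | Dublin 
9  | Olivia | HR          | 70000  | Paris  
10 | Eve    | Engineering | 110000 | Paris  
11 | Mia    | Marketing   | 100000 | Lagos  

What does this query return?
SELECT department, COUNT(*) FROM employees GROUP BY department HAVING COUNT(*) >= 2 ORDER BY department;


Groups with count >= 2:
  Engineering: 2 -> PASS
  HR: 2 -> PASS
  Legal: 2 -> PASS
  Marketing: 2 -> PASS
  Research: 3 -> PASS


5 groups:
Engineering, 2
HR, 2
Legal, 2
Marketing, 2
Research, 3


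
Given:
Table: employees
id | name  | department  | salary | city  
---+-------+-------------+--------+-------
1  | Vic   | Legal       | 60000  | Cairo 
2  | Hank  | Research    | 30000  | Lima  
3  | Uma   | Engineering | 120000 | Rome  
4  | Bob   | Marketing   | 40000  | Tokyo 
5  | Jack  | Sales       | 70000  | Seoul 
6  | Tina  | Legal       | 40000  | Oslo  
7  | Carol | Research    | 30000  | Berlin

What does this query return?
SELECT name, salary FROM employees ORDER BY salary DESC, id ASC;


Sorting by salary DESC, then id ASC for ties

7 rows:
Uma, 120000
Jack, 70000
Vic, 60000
Bob, 40000
Tina, 40000
Hank, 30000
Carol, 30000


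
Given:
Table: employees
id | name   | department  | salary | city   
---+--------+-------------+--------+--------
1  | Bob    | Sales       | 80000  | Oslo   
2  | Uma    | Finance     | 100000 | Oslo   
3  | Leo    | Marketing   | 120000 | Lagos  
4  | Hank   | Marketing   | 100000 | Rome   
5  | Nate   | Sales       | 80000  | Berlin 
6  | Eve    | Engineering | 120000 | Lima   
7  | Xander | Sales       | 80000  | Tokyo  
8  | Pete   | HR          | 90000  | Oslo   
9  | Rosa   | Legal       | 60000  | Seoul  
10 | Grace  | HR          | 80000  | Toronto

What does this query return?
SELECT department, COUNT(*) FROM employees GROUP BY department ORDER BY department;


Assigning each row to its department group:
  Bob -> Sales
  Uma -> Finance
  Leo -> Marketing
  Hank -> Marketing
  Nate -> Sales
  Eve -> Engineering
  Xander -> Sales
  Pete -> HR
  Rosa -> Legal
  Grace -> HR


6 groups:
Engineering, 1
Finance, 1
HR, 2
Legal, 1
Marketing, 2
Sales, 3


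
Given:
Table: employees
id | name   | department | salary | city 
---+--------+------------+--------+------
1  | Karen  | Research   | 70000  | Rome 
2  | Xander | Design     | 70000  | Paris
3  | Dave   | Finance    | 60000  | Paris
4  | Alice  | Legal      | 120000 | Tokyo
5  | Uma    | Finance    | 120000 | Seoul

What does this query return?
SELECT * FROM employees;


SELECT * returns all 5 rows with all columns

5 rows:
1, Karen, Research, 70000, Rome
2, Xander, Design, 70000, Paris
3, Dave, Finance, 60000, Paris
4, Alice, Legal, 120000, Tokyo
5, Uma, Finance, 120000, Seoul


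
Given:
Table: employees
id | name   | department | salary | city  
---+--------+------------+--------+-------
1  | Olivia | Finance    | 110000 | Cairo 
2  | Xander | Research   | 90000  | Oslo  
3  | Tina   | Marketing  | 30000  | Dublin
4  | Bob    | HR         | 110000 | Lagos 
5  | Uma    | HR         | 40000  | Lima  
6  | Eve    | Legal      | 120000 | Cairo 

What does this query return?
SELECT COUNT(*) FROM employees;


COUNT(*) counts all rows

6


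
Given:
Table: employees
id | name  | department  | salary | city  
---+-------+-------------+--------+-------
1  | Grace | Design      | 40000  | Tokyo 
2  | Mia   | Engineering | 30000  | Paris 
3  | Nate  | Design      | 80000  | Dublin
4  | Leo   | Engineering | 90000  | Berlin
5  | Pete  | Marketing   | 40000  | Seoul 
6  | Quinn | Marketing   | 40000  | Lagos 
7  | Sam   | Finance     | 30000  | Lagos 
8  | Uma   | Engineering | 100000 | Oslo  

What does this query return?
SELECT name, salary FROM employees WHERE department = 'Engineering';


Filtering: department = 'Engineering'
Matching rows: 3

3 rows:
Mia, 30000
Leo, 90000
Uma, 100000


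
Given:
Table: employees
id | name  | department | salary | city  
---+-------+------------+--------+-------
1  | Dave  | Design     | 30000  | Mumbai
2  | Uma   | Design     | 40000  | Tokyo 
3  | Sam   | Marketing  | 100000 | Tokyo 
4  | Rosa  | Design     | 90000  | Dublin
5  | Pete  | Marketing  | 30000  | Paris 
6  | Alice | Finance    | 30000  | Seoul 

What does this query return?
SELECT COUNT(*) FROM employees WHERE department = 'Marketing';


Counting rows where department = 'Marketing'
  Sam -> MATCH
  Pete -> MATCH


2


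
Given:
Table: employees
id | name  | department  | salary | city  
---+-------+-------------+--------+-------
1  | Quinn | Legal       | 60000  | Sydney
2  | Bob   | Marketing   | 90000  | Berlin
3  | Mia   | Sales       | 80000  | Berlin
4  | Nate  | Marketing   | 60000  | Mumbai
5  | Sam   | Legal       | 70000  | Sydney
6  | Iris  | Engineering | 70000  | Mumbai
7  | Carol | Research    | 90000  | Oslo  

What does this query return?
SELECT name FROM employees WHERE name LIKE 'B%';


LIKE 'B%' matches names starting with 'B'
Matching: 1

1 rows:
Bob


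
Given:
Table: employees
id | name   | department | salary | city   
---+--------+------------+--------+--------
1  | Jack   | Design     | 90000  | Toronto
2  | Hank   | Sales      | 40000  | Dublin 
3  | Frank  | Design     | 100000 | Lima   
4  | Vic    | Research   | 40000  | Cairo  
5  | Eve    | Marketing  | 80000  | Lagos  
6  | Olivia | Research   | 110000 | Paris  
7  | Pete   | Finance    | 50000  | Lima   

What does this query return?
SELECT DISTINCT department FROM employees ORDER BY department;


All 'department' values (row order): Design, Sales, Design, Research, Marketing, Research, Finance
Removing duplicates leaves 5 unique value(s).

5 values:
Design
Finance
Marketing
Research
Sales


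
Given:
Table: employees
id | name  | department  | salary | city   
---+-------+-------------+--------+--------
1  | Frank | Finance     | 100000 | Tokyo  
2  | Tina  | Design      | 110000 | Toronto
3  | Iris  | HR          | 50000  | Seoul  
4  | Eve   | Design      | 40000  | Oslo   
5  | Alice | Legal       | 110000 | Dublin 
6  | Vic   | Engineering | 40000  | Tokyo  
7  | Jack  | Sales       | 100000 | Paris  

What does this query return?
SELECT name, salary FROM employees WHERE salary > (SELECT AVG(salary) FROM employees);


Subquery: AVG(salary) = 78571.43
Filtering: salary > 78571.43
  Frank (100000) -> MATCH
  Tina (110000) -> MATCH
  Alice (110000) -> MATCH
  Jack (100000) -> MATCH


4 rows:
Frank, 100000
Tina, 110000
Alice, 110000
Jack, 100000


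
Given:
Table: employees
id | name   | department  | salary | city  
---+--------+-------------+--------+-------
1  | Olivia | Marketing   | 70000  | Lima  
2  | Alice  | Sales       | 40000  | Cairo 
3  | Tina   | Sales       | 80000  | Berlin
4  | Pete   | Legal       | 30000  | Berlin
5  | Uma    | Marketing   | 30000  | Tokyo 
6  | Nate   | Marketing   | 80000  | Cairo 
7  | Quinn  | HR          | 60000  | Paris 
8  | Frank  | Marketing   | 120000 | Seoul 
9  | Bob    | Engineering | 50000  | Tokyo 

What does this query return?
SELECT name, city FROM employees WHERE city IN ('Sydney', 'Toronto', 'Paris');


Filtering: city IN ('Sydney', 'Toronto', 'Paris')
Matching: 1 rows

1 rows:
Quinn, Paris


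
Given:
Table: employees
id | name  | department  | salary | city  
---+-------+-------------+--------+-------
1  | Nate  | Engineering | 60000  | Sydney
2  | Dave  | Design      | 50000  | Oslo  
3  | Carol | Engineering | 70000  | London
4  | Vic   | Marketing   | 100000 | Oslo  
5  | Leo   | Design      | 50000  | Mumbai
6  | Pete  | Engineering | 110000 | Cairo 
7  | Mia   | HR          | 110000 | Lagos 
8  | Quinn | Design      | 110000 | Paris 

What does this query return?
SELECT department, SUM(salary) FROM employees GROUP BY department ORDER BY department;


Summing salary within each department:
  Design: 50000 + 50000 + 110000 = 210000
  Engineering: 60000 + 70000 + 110000 = 240000
  HR: 110000 = 110000
  Marketing: 100000 = 100000


4 groups:
Design, 210000
Engineering, 240000
HR, 110000
Marketing, 100000


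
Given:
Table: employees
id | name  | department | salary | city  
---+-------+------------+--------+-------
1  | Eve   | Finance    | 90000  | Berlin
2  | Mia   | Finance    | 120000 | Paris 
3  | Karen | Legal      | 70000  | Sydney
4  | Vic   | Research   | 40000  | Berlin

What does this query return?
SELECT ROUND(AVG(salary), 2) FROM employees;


SUM(salary) = 320000
COUNT = 4
ROUND(AVG, 2) = ROUND(320000 / 4, 2) = 80000.0

80000.0


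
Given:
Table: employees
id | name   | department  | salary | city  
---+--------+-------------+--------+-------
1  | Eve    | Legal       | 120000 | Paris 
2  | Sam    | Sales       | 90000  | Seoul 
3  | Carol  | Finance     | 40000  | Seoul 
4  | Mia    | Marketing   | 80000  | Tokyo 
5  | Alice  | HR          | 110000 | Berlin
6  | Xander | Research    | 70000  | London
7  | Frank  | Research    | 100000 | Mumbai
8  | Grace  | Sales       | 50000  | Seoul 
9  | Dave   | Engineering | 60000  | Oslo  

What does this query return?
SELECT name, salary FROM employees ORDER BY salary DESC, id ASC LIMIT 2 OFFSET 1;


Sort by salary DESC (id ASC tiebreak), then skip 1 and take 2
Rows 2 through 3

2 rows:
Alice, 110000
Frank, 100000


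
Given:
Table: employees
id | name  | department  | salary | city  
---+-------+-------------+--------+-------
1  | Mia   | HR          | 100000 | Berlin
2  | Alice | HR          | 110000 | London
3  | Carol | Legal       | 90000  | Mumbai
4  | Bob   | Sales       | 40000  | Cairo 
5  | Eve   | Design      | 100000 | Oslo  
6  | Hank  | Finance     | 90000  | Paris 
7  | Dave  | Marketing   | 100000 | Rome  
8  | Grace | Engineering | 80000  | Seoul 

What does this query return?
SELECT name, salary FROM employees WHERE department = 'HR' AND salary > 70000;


Filtering: department = 'HR' AND salary > 70000
Matching: 2 rows

2 rows:
Mia, 100000
Alice, 110000


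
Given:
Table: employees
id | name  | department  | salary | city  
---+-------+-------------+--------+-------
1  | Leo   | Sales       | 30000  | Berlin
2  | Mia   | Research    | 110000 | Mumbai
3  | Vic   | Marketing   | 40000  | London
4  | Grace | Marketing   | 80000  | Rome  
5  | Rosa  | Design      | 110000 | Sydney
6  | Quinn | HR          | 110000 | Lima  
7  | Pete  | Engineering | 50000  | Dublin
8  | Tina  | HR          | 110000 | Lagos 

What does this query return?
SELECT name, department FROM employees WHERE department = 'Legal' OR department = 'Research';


Filtering: department = 'Legal' OR 'Research'
Matching: 1 rows

1 rows:
Mia, Research
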